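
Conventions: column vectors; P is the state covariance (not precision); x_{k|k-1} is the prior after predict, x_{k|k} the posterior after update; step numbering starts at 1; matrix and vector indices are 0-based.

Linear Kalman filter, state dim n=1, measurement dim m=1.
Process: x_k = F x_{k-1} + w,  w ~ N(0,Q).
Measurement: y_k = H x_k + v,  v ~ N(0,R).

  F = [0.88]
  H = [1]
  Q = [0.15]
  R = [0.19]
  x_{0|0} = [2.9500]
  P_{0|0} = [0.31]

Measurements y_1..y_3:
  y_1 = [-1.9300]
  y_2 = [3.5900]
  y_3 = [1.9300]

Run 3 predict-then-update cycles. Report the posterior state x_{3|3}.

x_post = [1.8006]

step 1: x^-=[2.5960]  P^-=[0.3901]  S=[0.5801]  K=[0.6724]  nu=[-4.5260]  x^+=[-0.4475]  P^+=[0.1278]
step 2: x^-=[-0.3938]  P^-=[0.2489]  S=[0.4389]  K=[0.5671]  nu=[3.9838]  x^+=[1.8656]  P^+=[0.1078]
step 3: x^-=[1.6417]  P^-=[0.2334]  S=[0.4234]  K=[0.5513]  nu=[0.2883]  x^+=[1.8006]  P^+=[0.1047]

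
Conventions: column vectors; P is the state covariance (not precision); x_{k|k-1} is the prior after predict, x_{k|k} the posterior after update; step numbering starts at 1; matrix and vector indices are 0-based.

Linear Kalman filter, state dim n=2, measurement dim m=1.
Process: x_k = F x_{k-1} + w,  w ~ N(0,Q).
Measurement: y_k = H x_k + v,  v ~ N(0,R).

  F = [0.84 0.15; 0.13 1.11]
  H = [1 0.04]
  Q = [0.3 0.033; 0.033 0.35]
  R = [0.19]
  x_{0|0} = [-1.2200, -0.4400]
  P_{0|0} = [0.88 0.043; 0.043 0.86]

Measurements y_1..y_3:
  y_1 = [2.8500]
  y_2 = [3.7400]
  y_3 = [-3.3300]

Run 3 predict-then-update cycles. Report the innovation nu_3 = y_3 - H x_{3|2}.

innov = [-6.3658]

step 1: x^-=[-1.0908, -0.6470]  P^-=[0.9511 0.3132; 0.3132 1.4369]  S=[1.1685]  K=[0.8247; 0.3172]  nu=[3.9667]  x^+=[2.1805, 0.6114]  P^+=[0.1564 0.0075; 0.0075 1.3193]
step 2: x^-=[1.9234, 0.9621]  P^-=[0.4419 0.2769; 0.2769 1.9803]  S=[0.6572]  K=[0.6892; 0.5418]  nu=[1.7781]  x^+=[3.1489, 1.9255]  P^+=[0.1297 0.0314; 0.0314 1.7874]
step 3: x^-=[2.9339, 2.5467]  P^-=[0.4397 0.3747; 0.3747 2.5635]  S=[0.6637]  K=[0.6850; 0.7190]  nu=[-6.3658]  x^+=[-1.4265, -2.0304]  P^+=[0.1282 0.0478; 0.0478 2.2203]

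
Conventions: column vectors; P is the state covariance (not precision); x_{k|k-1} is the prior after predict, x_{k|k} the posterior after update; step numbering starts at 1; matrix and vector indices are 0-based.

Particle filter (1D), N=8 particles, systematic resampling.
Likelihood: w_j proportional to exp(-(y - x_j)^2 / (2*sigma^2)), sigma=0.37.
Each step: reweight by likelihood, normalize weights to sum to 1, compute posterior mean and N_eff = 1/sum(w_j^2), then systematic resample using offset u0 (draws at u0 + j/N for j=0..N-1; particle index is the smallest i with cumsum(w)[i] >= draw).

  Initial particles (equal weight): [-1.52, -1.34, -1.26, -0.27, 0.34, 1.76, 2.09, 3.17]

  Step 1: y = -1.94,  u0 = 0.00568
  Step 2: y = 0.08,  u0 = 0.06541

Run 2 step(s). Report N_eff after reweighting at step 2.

N_eff = 3.4129

step 1: w=[0.5367, 0.2745, 0.1888, 0.0000, 0.0000, 0.0000, 0.0000, 0.0000]  mean=-1.4215  Neff=2.5063  idx=[0, 0, 0, 0, 0, 1, 1, 2]
step 2: w=[0.0279, 0.0279, 0.0279, 0.0279, 0.0279, 0.2030, 0.2030, 0.4547]  mean=-1.3287  Neff=3.4129  idx=[2, 5, 5, 6, 7, 7, 7, 7]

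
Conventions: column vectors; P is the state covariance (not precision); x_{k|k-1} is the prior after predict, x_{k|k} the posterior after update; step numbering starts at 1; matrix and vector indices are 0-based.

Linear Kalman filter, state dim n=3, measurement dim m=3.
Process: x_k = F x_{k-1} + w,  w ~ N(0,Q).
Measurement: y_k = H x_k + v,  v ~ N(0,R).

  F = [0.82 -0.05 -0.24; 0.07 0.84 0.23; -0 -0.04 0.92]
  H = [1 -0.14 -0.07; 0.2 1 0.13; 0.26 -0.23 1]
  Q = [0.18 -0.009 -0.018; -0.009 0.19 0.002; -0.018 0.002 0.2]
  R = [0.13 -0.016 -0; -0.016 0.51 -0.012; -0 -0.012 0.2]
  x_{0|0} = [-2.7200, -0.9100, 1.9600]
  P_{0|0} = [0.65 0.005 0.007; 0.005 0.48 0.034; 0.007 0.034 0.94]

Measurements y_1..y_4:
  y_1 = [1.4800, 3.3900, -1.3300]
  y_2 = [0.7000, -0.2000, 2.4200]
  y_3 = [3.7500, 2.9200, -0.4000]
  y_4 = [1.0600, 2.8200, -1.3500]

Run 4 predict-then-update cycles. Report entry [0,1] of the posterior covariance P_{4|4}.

step 1: x^-=[-2.6553, -0.5040, 1.8396]  P^-=[0.6701 -0.0464 -0.2207; -0.0464 0.5956 0.2112; -0.2207 0.2112 0.9939]  S=[0.8646 -0.0637 -0.1067; -0.0637 1.1740 0.1584; -0.1067 0.1584 1.0643]  K=[0.8112 0.0896 0.0343; -0.1328 0.5199 -0.0323; -0.2630 0.1317 0.7883]  nu=[4.1935, 4.1859, -2.5951]  x^+=[1.0324, 1.1991, -0.7576]  P^+=[0.1047 0.0137 -0.0183; 0.0137 0.2593 0.0434; -0.0183 0.0434 0.1708]
step 2: x^-=[0.9685, 0.9053, -0.7450]  P^-=[0.2680 -0.0263 -0.0710; -0.0263 0.4003 0.0613; -0.0710 0.0613 0.3418]  S=[0.4260 -0.0607 -0.0117; -0.0607 0.9285 -0.0084; -0.0117 -0.0084 0.5191]  K=[0.6590 0.0628 0.0249; -0.1447 0.4239 -0.0687; -0.2139 0.0900 0.5924]  nu=[-0.1939, -1.2021, 3.1214]  x^+=[0.8430, 0.2091, 1.0373]  P^+=[0.0844 0.0064 -0.0162; 0.0064 0.2143 0.0288; -0.0162 0.0288 0.1282]
step 3: x^-=[0.4318, 0.4733, 0.9459]  P^-=[0.2512 -0.0248 -0.0594; -0.0248 0.3598 0.0429; -0.0594 0.0429 0.3068]  S=[0.4059 -0.0536 -0.0016; -0.0536 0.8832 -0.0194; -0.0016 -0.0194 0.4951]  K=[0.6458 0.0600 0.0279; -0.1402 0.3978 -0.0784; -0.2011 0.0806 0.5710]  nu=[3.4506, 2.2374, -1.3494]  x^+=[2.7568, 0.9854, -0.3383]  P^+=[0.0827 0.0054 -0.0154; 0.0054 0.2018 0.0246; -0.0154 0.0246 0.1229]
step 4: x^-=[2.2925, 0.9429, -0.3506]  P^-=[0.2494 -0.0237 -0.0574; -0.0237 0.3489 0.0390; -0.0574 0.0390 0.3025]  S=[0.4031 -0.0509 0.0000; -0.0509 0.8717 -0.0207; 0.0000 -0.0207 0.4929]  K=[0.6443 0.0597 0.0286; -0.1374 0.3908 -0.0799; -0.1986 0.0785 0.5686]  nu=[-1.1251, 1.4642, -1.3786]  x^+=[1.6156, 1.7798, -0.7961]  P^+=[0.0825 0.0053 -0.0152; 0.0053 0.1983 0.0236; -0.0152 0.0236 0.1222]

P_post[0,1] = 0.0053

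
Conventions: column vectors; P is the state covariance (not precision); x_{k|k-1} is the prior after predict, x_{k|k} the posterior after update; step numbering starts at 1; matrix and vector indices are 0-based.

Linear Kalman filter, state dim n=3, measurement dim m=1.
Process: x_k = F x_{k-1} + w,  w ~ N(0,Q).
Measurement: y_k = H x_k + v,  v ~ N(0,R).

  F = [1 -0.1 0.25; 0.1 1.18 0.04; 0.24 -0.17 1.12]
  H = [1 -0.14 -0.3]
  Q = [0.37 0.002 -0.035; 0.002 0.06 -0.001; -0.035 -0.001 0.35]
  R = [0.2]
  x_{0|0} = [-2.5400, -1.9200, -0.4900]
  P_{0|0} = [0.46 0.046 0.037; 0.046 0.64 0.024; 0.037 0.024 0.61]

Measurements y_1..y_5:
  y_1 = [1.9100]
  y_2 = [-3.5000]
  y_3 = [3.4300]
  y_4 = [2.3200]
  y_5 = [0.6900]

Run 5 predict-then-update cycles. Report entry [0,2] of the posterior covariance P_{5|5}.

P_post[0,2] = 1.8894

step 1: x^-=[-2.4705, -2.5392, -0.8320]  P^-=[0.8826 0.0418 0.2881; 0.0418 0.9701 -0.0427; 0.2881 -0.0427 1.1672]  S=[1.0185]  K=[0.7760; -0.0797; -0.0550]  nu=[3.7754]  x^+=[0.4591, -2.8402, -1.0398]  P^+=[0.2693 0.1048 0.3316; 0.1048 0.9637 -0.0472; 0.3316 -0.0472 1.1641]
step 2: x^-=[0.4831, -3.3472, -0.5716]  P^-=[0.8689 0.0573 0.7502; 0.0573 1.4293 -0.1295; 0.7502 -0.1295 2.0413]  S=[0.8036]  K=[0.7912; -0.1293; 0.1941]  nu=[-4.6232]  x^+=[-3.1750, -2.7492, -1.4689]  P^+=[0.3658 0.1395 0.6268; 0.1395 1.4158 -0.1093; 0.6268 -0.1093 2.0110]
step 3: x^-=[-3.2673, -3.6203, -1.9398]  P^-=[1.1666 0.0638 1.3694; 0.0638 2.0659 -0.2165; 1.3694 -0.2165 3.3018]  S=[0.8466]  K=[0.8822; -0.1895; 0.4833]  nu=[5.6085]  x^+=[1.6807, -4.6833, 0.7709]  P^+=[0.5077 0.2054 1.0084; 0.2054 2.0355 -0.1390; 1.0084 -0.1390 3.1041]
step 4: x^-=[2.3417, -5.3273, 2.0630]  P^-=[1.5622 0.1090 2.1622; 0.1090 2.9477 -0.2635; 2.1622 -0.2635 4.9101]  S=[0.9119]  K=[0.9850; -0.2463; 0.7962]  nu=[-0.1487]  x^+=[2.1953, -5.2907, 1.9446]  P^+=[0.6773 0.3303 1.4470; 0.3303 2.8924 -0.0847; 1.4470 -0.0847 4.3321]
step 5: x^-=[3.2105, -5.9457, 3.6042]  P^-=[2.0087 0.2276 3.0462; 0.2276 4.1826 -0.2184; 3.0462 -0.2184 6.6899]  S=[0.9830]  K=[1.0814; -0.2975; 1.0883]  nu=[-2.2716]  x^+=[0.7540, -5.2699, 1.1321]  P^+=[0.8592 0.5439 1.8894; 0.5439 4.0956 0.0999; 1.8894 0.0999 5.5258]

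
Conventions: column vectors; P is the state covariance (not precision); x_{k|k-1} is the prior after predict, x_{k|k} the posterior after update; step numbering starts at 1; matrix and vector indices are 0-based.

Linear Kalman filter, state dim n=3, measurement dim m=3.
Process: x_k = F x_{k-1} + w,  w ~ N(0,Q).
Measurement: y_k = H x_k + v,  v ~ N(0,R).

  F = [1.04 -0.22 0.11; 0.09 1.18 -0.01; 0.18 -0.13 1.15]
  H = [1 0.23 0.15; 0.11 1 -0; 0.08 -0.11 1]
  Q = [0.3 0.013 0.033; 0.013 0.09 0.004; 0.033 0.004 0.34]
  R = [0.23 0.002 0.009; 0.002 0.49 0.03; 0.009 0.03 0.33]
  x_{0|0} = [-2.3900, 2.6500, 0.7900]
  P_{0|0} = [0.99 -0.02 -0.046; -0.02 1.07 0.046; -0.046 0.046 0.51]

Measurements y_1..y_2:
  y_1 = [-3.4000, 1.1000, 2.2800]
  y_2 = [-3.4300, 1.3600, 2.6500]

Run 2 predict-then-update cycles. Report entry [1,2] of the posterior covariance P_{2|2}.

P_post[1,2] = 0.0346

step 1: x^-=[-2.9817, 2.9040, 0.1338]  P^-=[1.4251 -0.1907 0.2487; -0.1907 1.5827 -0.0962; 0.2487 -0.0962 1.0328]  S=[1.7424 0.3169 0.4865; 0.3169 2.0480 -0.2133; 0.4865 -0.2133 1.4554]  K=[0.8545 -0.1534 -0.0445; -0.0254 0.7585 -0.0765; 0.0062 0.0420 0.7347]  nu=[-1.1063, -1.4760, 2.7042]  x^+=[-3.8209, 1.6056, 2.0517]  P^+=[0.2248 -0.0995 -0.0405; -0.0995 0.3803 0.0471; -0.0405 0.0471 0.2522]
step 2: x^-=[-4.1013, 1.5302, 1.4629]  P^-=[0.5986 -0.1789 0.0734; -0.1789 0.5992 -0.0138; 0.0734 -0.0138 0.6610]  S=[0.8139 0.0214 0.2286; 0.0214 1.0571 -0.0485; 0.2286 -0.0485 1.0200]  K=[0.7091 -0.1225 -0.0265; -0.0521 0.5468 -0.0545; 0.0247 0.0240 0.6509]  nu=[0.0999, 0.2809, 1.6835]  x^+=[-4.1096, 1.5869, 2.5679]  P^+=[0.1854 -0.0798 -0.0297; -0.0798 0.2750 0.0346; -0.0297 0.0346 0.2219]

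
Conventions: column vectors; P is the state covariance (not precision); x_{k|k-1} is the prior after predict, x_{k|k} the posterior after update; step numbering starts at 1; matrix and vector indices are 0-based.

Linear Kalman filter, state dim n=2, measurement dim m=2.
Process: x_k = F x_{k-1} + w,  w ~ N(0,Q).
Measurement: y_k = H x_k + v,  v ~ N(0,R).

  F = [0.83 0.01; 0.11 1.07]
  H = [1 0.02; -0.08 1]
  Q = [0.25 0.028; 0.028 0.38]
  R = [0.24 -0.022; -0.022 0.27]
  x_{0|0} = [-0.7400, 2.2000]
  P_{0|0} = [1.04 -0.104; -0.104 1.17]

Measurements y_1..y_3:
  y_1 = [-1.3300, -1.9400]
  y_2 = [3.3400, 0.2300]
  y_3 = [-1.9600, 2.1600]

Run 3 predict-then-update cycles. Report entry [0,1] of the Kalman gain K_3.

step 1: x^-=[-0.5922, 2.2726]  P^-=[0.9648 0.0430; 0.0430 1.7076]  S=[1.2072 -0.0221; -0.0221 1.9769]  K=[0.7998 -0.0084; 0.0797 0.8629]  nu=[-0.7833, -4.2600]  x^+=[-1.1830, -1.4659]  P^+=[0.1922 -0.0045; -0.0045 0.2309]
step 2: x^-=[-0.9966, -1.6986]  P^-=[0.3824 0.0440; 0.0440 0.6456]  S=[0.6244 0.0043; 0.0043 0.9110]  K=[0.6137 0.0119; 0.0864 0.7044]  nu=[4.3706, 1.8489]  x^+=[1.7077, -0.0188]  P^+=[0.1470 0.0015; 0.0015 0.1884]
step 3: x^-=[1.4172, 0.1678]  P^-=[0.3513 0.0447; 0.0447 0.5978]  S=[0.5933 0.0065; 0.0065 0.8629]  K=[0.5934 0.0148; 0.0880 0.6880]  nu=[-3.3805, 2.1056]  x^+=[-0.5578, 1.3189]  P^+=[0.1421 0.0023; 0.0023 0.1840]

K[0,1] = 0.0148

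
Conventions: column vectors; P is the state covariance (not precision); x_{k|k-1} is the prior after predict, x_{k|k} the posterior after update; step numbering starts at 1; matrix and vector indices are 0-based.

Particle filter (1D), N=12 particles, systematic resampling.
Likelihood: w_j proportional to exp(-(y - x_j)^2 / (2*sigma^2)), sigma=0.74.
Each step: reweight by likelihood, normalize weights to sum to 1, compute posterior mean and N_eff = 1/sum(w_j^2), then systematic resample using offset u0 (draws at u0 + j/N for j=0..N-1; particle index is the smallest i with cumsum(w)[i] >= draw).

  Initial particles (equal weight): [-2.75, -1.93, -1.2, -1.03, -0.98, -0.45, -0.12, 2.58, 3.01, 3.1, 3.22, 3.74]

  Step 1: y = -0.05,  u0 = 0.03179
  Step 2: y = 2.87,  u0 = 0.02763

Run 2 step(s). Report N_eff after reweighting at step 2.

N_eff = 4.9017

step 1: w=[0.0004, 0.0129, 0.0973, 0.1354, 0.1478, 0.2813, 0.3241, 0.0006, 0.0001, 0.0000, 0.0000, 0.0000]  mean=-0.5908  Neff=4.2736  idx=[2, 3, 3, 4, 4, 5, 5, 5, 6, 6, 6, 6]
step 2: w=[0.0002, 0.0007, 0.0007, 0.0010, 0.0010, 0.0335, 0.0335, 0.0335, 0.2240, 0.2240, 0.2240, 0.2240]  mean=-0.1565  Neff=4.9017  idx=[5, 8, 8, 8, 9, 9, 9, 10, 10, 11, 11, 11]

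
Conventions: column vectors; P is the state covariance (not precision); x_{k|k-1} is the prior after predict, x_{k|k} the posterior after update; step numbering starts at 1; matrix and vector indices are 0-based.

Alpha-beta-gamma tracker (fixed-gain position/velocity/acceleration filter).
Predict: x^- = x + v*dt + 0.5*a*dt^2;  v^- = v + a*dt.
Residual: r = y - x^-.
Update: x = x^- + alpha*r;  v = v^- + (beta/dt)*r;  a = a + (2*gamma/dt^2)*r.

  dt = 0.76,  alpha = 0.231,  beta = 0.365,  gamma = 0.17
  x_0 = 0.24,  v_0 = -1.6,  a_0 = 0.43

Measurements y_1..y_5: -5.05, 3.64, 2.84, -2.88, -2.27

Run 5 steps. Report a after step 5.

step 1: x_pred=-0.8518  r=-4.1982  x^+=-1.8216  v^+=-3.2894  a^+=-2.0412
step 2: x_pred=-4.9111  r=8.5511  x^+=-2.9358  v^+=-0.7340  a^+=2.9923
step 3: x_pred=-2.6294  r=5.4694  x^+=-1.3660  v^+=4.1669  a^+=6.2118
step 4: x_pred=3.5948  r=-6.4748  x^+=2.0991  v^+=5.7783  a^+=2.4005
step 5: x_pred=7.1839  r=-9.4539  x^+=5.0001  v^+=3.0623  a^+=-3.1645

a_post = -3.1645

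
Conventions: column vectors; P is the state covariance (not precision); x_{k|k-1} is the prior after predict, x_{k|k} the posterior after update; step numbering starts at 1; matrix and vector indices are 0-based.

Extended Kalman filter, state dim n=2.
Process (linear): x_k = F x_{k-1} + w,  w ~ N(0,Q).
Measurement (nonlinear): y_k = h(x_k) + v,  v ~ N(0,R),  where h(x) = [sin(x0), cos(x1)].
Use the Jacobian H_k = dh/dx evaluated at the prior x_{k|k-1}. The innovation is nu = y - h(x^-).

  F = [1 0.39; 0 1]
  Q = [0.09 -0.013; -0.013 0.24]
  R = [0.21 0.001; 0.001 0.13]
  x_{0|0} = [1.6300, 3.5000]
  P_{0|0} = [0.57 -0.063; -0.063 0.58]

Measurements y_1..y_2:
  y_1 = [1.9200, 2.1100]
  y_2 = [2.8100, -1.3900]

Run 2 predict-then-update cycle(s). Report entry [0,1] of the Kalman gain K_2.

step 1: x^-=[2.9950, 3.5000]  P^-=[0.6991 0.1502; 0.1502 0.8200]  H_jac=[-0.9893 0.0000; 0.0000 0.3508]  S=[0.8942 -0.0511; -0.0511 0.2309]  K=[-0.7701 0.0577; -0.0962 1.2245]  nu=[1.7739, 3.0465]  x^+=[1.8045, 7.0596]  P^+=[0.1634 0.0192; 0.0192 0.4535]
step 2: x^-=[4.5578, 7.0596]  P^-=[0.3374 0.1830; 0.1830 0.6935]  H_jac=[-0.1540 0.0000; 0.0000 -0.7008]  S=[0.2180 0.0208; 0.0208 0.4705]  K=[-0.2133 -0.2632; -0.0311 -1.0314]  nu=[3.7981, -2.1034]  x^+=[4.3013, 9.1109]  P^+=[0.2925 0.0491; 0.0491 0.1914]

K[0,1] = -0.2632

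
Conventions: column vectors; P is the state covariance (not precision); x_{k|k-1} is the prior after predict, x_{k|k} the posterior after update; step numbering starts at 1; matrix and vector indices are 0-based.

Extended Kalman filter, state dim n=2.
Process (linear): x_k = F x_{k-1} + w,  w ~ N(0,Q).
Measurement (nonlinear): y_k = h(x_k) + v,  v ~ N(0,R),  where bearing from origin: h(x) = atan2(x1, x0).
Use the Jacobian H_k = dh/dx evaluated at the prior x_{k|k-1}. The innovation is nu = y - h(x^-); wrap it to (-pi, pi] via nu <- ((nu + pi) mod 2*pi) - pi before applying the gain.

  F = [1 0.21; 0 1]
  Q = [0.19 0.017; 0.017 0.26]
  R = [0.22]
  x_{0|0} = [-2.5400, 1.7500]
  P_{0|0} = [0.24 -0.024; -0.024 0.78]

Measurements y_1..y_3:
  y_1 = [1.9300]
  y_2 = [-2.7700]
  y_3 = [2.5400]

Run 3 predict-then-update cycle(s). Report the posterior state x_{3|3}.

step 1: x^-=[-2.1725, 1.7500]  P^-=[0.4543 0.1568; 0.1568 1.0400]  H_jac=[-0.2249 -0.2792]  S=[0.3437]  K=[-0.4246; -0.9473]  nu=[-0.5335]  x^+=[-1.9460, 2.2554]  P^+=[0.3924 0.0186; 0.0186 0.7316]
step 2: x^-=[-1.4724, 2.2554]  P^-=[0.6224 0.1892; 0.1892 0.9916]  H_jac=[-0.3109 -0.2030]  S=[0.3449]  K=[-0.6724; -0.7541]  nu=[1.3640]  x^+=[-2.3895, 1.2268]  P^+=[0.4665 0.0143; 0.0143 0.7955]
step 3: x^-=[-2.1319, 1.2268]  P^-=[0.6976 0.1984; 0.1984 1.0555]  H_jac=[-0.2028 -0.3524]  S=[0.4081]  K=[-0.5179; -1.0100]  nu=[-0.0794]  x^+=[-2.0908, 1.3070]  P^+=[0.5881 -0.0151; -0.0151 0.6392]

x_post = [-2.0908, 1.3070]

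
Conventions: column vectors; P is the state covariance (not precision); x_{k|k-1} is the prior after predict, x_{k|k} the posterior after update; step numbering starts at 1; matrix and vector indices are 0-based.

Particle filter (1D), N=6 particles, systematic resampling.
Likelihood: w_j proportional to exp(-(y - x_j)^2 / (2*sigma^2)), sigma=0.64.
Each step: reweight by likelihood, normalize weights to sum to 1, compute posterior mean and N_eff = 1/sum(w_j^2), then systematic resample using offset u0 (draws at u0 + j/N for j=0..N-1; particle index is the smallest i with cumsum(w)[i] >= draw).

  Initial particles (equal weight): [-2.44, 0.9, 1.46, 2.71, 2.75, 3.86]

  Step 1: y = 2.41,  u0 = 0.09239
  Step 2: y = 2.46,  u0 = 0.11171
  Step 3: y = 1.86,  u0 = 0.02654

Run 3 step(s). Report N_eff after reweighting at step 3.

step 1: w=[0.0000, 0.0277, 0.1487, 0.4008, 0.3885, 0.0344]  mean=2.5292  Neff=2.9795  idx=[2, 3, 3, 4, 4, 4]
step 2: w=[0.0608, 0.1908, 0.1908, 0.1859, 0.1859, 0.1859]  mean=2.6564  Neff=5.5508  idx=[1, 2, 3, 3, 4, 5]
step 3: w=[0.1762, 0.1762, 0.1619, 0.1619, 0.1619, 0.1619]  mean=2.7359  Neff=5.9901  idx=[0, 1, 2, 3, 4, 5]

N_eff = 5.9901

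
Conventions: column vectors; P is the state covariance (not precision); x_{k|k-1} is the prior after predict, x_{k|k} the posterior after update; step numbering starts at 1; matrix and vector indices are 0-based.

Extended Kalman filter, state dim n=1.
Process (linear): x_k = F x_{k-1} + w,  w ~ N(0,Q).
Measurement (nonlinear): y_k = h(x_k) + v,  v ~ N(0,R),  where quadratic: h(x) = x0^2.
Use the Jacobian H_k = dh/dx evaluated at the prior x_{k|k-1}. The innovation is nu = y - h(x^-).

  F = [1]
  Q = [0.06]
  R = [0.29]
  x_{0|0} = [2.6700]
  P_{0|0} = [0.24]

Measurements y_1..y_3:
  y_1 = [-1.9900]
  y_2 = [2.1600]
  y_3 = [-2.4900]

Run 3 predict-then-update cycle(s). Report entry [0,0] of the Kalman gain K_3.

K[0,0] = 0.2654

step 1: x^-=[2.6700]  P^-=[0.3000]  H_jac=[5.3400]  S=[8.8447]  K=[0.1811]  nu=[-9.1189]  x^+=[1.0183]  P^+=[0.0098]
step 2: x^-=[1.0183]  P^-=[0.0698]  H_jac=[2.0367]  S=[0.5797]  K=[0.2454]  nu=[1.1230]  x^+=[1.2939]  P^+=[0.0349]
step 3: x^-=[1.2939]  P^-=[0.0949]  H_jac=[2.5878]  S=[0.9257]  K=[0.2654]  nu=[-4.1641]  x^+=[0.1888]  P^+=[0.0297]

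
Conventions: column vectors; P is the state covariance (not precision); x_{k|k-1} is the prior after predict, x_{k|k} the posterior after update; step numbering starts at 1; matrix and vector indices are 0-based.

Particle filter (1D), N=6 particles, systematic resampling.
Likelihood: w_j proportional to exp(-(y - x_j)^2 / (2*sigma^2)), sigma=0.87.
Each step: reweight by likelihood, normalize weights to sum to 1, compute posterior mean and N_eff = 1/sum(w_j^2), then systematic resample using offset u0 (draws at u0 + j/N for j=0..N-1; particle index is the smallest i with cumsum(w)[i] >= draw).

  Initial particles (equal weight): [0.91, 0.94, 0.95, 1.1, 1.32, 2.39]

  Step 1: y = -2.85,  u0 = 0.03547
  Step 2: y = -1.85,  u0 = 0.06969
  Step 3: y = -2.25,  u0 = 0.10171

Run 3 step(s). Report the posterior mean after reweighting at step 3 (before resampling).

post_mean = 0.9306

step 1: w=[0.3148, 0.2710, 0.2578, 0.1196, 0.0367, 0.0000]  mean=0.9663  Neff=3.9269  idx=[0, 0, 1, 1, 2, 3]
step 2: w=[0.1944, 0.1944, 0.1742, 0.1742, 0.1679, 0.0950]  mean=0.9452  Neff=5.7649  idx=[0, 1, 2, 3, 3, 4]
step 3: w=[0.1821, 0.1821, 0.1606, 0.1606, 0.1606, 0.1540]  mean=0.9306  Neff=5.9731  idx=[0, 1, 2, 3, 4, 5]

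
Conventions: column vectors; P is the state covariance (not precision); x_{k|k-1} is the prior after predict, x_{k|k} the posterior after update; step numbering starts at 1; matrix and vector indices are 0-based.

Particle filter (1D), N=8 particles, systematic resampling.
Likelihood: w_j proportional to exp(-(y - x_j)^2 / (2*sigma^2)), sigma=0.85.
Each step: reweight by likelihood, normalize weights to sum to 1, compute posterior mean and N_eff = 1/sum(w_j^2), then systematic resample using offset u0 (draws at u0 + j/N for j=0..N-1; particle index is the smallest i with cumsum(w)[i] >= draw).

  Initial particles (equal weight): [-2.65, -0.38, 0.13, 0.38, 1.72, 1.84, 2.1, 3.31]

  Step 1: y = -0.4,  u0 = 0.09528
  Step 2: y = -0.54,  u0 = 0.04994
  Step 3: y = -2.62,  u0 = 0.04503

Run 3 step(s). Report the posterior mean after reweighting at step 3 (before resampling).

step 1: w=[0.0116, 0.3847, 0.3169, 0.2526, 0.0172, 0.0119, 0.0051, 0.0000]  mean=0.0226  Neff=3.1967  idx=[1, 1, 1, 2, 2, 3, 3, 4]
step 2: w=[0.1768, 0.1768, 0.1768, 0.1319, 0.1319, 0.1002, 0.1002, 0.0053]  mean=-0.0821  Neff=6.7238  idx=[0, 0, 1, 2, 3, 4, 5, 6]
step 3: w=[0.2237, 0.2237, 0.2237, 0.2237, 0.0384, 0.0384, 0.0142, 0.0142]  mean=-0.3192  Neff=4.9145  idx=[0, 0, 1, 1, 2, 2, 3, 4]

post_mean = -0.3192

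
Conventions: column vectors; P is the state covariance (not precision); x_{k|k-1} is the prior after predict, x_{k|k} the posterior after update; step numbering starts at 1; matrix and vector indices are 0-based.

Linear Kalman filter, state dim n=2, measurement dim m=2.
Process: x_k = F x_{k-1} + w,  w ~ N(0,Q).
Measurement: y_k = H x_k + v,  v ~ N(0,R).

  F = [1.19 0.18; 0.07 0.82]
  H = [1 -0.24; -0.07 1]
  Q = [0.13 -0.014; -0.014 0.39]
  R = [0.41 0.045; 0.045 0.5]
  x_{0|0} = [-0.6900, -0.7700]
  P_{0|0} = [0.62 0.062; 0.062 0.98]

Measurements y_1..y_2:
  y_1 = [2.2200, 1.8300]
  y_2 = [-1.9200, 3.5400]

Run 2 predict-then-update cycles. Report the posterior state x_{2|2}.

x_post = [0.0625, 2.4339]

step 1: x^-=[-0.9597, -0.6797]  P^-=[1.0663 0.2436; 0.2436 1.0591]  S=[1.4204 -0.0362; -0.0362 1.5302]  K=[0.7128 0.1272; 0.0099 0.6812]  nu=[3.0166, 2.4425]  x^+=[1.5013, 1.0140]  P^+=[0.3264 0.1185; 0.1185 0.3493]
step 2: x^-=[1.9690, 0.9365]  P^-=[0.6543 0.1819; 0.1819 0.6401]  S=[1.0139 0.0306; 0.0306 1.1178]  K=[0.5991 0.1054; 0.0110 0.5609]  nu=[-3.6643, 2.7413]  x^+=[0.0625, 2.4339]  P^+=[0.2741 0.0988; 0.0988 0.2879]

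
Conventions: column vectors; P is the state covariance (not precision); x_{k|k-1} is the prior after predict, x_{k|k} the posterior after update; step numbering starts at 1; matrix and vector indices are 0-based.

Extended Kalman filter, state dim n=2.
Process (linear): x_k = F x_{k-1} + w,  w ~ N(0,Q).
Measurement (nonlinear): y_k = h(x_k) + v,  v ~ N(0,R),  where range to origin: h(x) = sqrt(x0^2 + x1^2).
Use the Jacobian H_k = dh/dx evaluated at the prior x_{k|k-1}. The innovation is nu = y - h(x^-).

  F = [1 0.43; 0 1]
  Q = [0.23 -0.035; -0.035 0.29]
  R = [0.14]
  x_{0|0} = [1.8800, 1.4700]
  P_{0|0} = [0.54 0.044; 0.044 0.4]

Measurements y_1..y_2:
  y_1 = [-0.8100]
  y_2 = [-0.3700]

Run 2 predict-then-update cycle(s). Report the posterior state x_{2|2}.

x_post = [0.0759, 0.2397]

step 1: x^-=[2.5121, 1.4700]  P^-=[0.8818 0.1810; 0.1810 0.6900]  H_jac=[0.8631 0.5051]  S=[1.1307]  K=[0.7540; 0.4464]  nu=[-3.7206]  x^+=[-0.2931, -0.1908]  P^+=[0.2391 -0.1995; -0.1995 0.4647]
step 2: x^-=[-0.3751, -0.1908]  P^-=[0.3834 -0.0347; -0.0347 0.7547]  H_jac=[-0.8913 -0.4533]  S=[0.5717]  K=[-0.5703; -0.5444]  nu=[-0.7909]  x^+=[0.0759, 0.2397]  P^+=[0.1975 -0.2122; -0.2122 0.5853]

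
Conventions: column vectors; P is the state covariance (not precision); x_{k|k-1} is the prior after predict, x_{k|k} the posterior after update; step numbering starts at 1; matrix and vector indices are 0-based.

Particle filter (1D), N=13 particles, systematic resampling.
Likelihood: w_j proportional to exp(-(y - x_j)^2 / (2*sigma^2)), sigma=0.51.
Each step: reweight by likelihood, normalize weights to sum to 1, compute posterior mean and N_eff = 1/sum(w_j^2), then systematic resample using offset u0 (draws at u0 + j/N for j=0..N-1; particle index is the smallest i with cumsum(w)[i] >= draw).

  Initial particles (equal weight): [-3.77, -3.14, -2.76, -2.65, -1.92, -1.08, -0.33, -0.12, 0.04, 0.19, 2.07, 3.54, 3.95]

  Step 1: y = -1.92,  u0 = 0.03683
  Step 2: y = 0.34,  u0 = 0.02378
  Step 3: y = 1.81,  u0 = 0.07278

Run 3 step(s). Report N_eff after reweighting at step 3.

step 1: w=[0.0007, 0.0294, 0.1326, 0.1847, 0.5146, 0.1326, 0.0040, 0.0010, 0.0003, 0.0001, 0.0000, 0.0000, 0.0000]  mean=-2.0831  Neff=2.9855  idx=[2, 2, 3, 3, 3, 4, 4, 4, 4, 4, 4, 5, 5]
step 2: w=[0.0000, 0.0000, 0.0000, 0.0000, 0.0000, 0.0013, 0.0013, 0.0013, 0.0013, 0.0013, 0.0013, 0.4961, 0.4961]  mean=-1.0866  Neff=2.0316  idx=[11, 11, 11, 11, 11, 11, 11, 12, 12, 12, 12, 12, 12]
step 3: w=[0.0769, 0.0769, 0.0769, 0.0769, 0.0769, 0.0769, 0.0769, 0.0769, 0.0769, 0.0769, 0.0769, 0.0769, 0.0769]  mean=-1.0800  Neff=13.0000  idx=[0, 1, 2, 3, 4, 5, 6, 7, 8, 9, 10, 11, 12]

N_eff = 13.0000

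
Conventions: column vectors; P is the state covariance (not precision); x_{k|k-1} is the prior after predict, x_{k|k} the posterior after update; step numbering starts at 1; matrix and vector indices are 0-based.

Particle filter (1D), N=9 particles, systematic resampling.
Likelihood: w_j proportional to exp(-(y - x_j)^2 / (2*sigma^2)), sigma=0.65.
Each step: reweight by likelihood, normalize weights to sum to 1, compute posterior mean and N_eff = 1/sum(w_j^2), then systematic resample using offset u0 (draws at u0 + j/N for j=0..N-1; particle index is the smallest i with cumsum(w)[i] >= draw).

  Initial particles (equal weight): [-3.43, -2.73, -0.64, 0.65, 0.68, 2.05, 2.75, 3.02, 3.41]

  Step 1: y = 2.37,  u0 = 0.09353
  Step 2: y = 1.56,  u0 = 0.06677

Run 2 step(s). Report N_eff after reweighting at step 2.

N_eff = 4.9424

step 1: w=[0.0000, 0.0000, 0.0000, 0.0113, 0.0127, 0.3308, 0.3148, 0.2265, 0.1038]  mean=2.5981  Neff=3.6908  idx=[5, 5, 5, 6, 6, 6, 7, 7, 8]
step 2: w=[0.2511, 0.2511, 0.2511, 0.0624, 0.0624, 0.0624, 0.0268, 0.0268, 0.0058]  mean=2.2410  Neff=4.9424  idx=[0, 0, 1, 1, 2, 2, 2, 4, 6]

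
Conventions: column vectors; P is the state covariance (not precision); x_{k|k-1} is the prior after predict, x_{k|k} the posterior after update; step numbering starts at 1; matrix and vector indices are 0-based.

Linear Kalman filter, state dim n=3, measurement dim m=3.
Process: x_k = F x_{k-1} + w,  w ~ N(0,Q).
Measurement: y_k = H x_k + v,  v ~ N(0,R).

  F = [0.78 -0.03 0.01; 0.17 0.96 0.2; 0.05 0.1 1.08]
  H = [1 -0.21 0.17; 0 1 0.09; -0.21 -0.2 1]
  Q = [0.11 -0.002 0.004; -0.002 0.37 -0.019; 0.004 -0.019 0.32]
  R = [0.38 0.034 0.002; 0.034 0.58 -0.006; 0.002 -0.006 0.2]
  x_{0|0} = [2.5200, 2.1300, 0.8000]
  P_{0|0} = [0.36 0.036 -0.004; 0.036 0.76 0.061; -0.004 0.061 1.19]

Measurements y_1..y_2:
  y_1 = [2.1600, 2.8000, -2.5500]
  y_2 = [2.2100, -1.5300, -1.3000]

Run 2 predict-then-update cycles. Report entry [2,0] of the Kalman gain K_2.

K[2,0] = 0.0862

step 1: x^-=[1.9097, 2.6332, 1.2030]  P^-=[0.3280 0.0526 0.0261; 0.0526 1.1633 0.3801; 0.0261 0.3801 1.7296]  S=[0.7690 -0.0715 0.2002; -0.0715 1.8257 0.2787; 0.2002 0.2787 1.8320]  K=[0.4463 0.0609 -0.0871; -0.1008 0.6541 -0.0141; 0.1032 0.1657 0.8631]  nu=[0.5988, 0.0585, -2.8253]  x^+=[2.4267, 2.6508, -1.1641]  P^+=[0.1766 0.0483 0.0298; 0.0483 0.3691 0.0770; 0.0298 0.0770 0.1935]
step 2: x^-=[1.8017, 2.7245, -0.8708]  P^-=[0.2159 0.0521 0.0383; 0.0521 0.7704 0.1501; 0.0383 0.1501 0.5702]  S=[0.6268 -0.0409 0.0781; -0.0409 1.3820 0.0269; 0.0781 0.0269 0.7388]  K=[0.3486 0.0517 -0.0624; -0.0936 0.5650 -0.0309; 0.0862 0.1345 0.7063]  nu=[1.1285, -4.1761, 0.4941]  x^+=[1.9483, 0.2439, -0.9863]  P^+=[0.1382 0.0400 0.0249; 0.0400 0.3191 0.0624; 0.0249 0.0624 0.1583]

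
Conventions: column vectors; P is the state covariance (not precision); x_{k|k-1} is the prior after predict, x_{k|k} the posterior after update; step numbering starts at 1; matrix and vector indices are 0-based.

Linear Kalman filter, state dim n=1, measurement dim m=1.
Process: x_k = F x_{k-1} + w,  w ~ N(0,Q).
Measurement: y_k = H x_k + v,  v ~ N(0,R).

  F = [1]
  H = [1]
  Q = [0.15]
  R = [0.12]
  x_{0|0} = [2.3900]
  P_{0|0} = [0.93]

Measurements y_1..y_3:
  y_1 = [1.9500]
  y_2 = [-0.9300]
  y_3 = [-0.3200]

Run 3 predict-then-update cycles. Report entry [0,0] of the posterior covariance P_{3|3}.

P_post[0,0] = 0.0791

step 1: x^-=[2.3900]  P^-=[1.0800]  S=[1.2000]  K=[0.9000]  nu=[-0.4400]  x^+=[1.9940]  P^+=[0.1080]
step 2: x^-=[1.9940]  P^-=[0.2580]  S=[0.3780]  K=[0.6825]  nu=[-2.9240]  x^+=[-0.0017]  P^+=[0.0819]
step 3: x^-=[-0.0017]  P^-=[0.2319]  S=[0.3519]  K=[0.6590]  nu=[-0.3183]  x^+=[-0.2115]  P^+=[0.0791]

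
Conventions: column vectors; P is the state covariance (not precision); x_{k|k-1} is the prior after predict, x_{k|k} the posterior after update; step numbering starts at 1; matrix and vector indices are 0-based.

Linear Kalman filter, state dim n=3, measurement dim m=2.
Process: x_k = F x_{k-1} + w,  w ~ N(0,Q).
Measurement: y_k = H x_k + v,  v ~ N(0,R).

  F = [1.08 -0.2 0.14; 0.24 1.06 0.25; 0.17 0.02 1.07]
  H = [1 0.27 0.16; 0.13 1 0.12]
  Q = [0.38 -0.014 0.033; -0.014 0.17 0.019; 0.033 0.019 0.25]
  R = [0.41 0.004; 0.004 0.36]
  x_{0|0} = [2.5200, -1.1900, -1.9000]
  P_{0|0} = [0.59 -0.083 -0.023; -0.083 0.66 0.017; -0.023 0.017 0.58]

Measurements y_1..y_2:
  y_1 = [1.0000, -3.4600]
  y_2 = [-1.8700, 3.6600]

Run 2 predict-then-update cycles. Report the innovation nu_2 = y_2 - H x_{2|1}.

innov = [-3.3706, 6.6332]

step 1: x^-=[2.6936, -1.1316, -1.6284]  P^-=[1.1339 -0.0770 0.1959; -0.0770 0.9458 0.2093; 0.1959 0.2093 0.9232]  S=[1.6756 0.4126; 0.4126 1.3746]  K=[0.7193 -0.1476; -0.0494 0.7139; 0.1910 0.1941]  nu=[-1.1275, -2.4832]  x^+=[2.2491, -2.8486, -2.3257]  P^+=[0.3245 -0.0875 -0.0409; -0.0875 0.2703 -0.0176; -0.0409 -0.0176 0.7797]
step 2: x^-=[2.6732, -3.0612, -2.1631]  P^-=[0.8111 -0.0701 0.1648; -0.0701 0.4823 0.1980; 0.1648 0.1980 1.1359]  S=[1.3173 0.2503; 0.2503 0.9069]  K=[0.6435 -0.1168; -0.0363 0.5581; 0.2418 0.3256]  nu=[-3.3706, 6.6332]  x^+=[-0.2705, 0.7629, -0.8187]  P^+=[0.2908 -0.0711 -0.0511; -0.0711 0.2083 0.0140; -0.0511 0.0140 0.9233]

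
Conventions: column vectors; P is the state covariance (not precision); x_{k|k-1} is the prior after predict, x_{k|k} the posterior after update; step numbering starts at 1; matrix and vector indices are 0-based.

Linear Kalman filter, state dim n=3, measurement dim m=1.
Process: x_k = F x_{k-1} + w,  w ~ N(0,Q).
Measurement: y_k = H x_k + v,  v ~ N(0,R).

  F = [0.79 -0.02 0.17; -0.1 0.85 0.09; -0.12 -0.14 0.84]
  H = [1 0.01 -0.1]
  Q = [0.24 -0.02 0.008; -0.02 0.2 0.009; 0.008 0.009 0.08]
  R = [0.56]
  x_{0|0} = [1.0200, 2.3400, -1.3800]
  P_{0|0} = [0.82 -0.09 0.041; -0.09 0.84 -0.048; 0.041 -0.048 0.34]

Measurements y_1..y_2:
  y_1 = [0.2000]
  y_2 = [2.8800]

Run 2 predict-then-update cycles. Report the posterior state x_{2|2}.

step 1: x^-=[0.5244, 1.7628, -1.6092]  P^-=[0.7761 -0.1591 0.0192; -0.1591 0.8251 -0.0851; 0.0192 -0.0851 0.3482]  S=[1.3328]  K=[0.5797; -0.1068; -0.0123]  nu=[-0.5029]  x^+=[0.2329, 1.8165, -1.6030]  P^+=[0.3283 -0.0766 0.0288; -0.0766 0.8099 -0.0868; 0.0288 -0.0868 0.3480]
step 2: x^-=[-0.1249, 1.3765, -1.6288]  P^-=[0.4660 -0.1168 0.0591; -0.1168 0.7905 -0.1140; 0.0591 -0.1140 0.3582]  S=[1.0157]  K=[0.4518; -0.0960; 0.0218]  nu=[2.8282]  x^+=[1.1529, 1.1050, -1.5670]  P^+=[0.2586 -0.0727 0.0491; -0.0727 0.7811 -0.1119; 0.0491 -0.1119 0.3577]

x_post = [1.1529, 1.1050, -1.5670]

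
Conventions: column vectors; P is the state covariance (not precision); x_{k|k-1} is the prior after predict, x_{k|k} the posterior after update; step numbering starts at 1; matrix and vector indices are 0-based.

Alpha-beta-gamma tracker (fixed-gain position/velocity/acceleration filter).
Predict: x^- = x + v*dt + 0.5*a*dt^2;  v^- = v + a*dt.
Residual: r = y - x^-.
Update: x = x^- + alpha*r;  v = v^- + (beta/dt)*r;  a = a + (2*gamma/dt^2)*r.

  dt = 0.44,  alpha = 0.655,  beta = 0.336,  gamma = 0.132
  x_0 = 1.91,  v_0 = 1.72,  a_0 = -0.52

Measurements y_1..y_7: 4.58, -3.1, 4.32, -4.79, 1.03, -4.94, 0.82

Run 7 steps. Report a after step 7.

a_post = 9.8628

step 1: x_pred=2.6165  r=1.9635  x^+=3.9026  v^+=2.9906  a^+=2.1575
step 2: x_pred=5.4273  r=-8.5273  x^+=-0.1581  v^+=-2.5718  a^+=-9.4706
step 3: x_pred=-2.2064  r=6.5264  x^+=2.0684  v^+=-1.7551  a^+=-0.5709
step 4: x_pred=1.2409  r=-6.0309  x^+=-2.7093  v^+=-6.6117  a^+=-8.7949
step 5: x_pred=-6.4698  r=7.4998  x^+=-1.5574  v^+=-4.7543  a^+=1.4322
step 6: x_pred=-3.5107  r=-1.4293  x^+=-4.4469  v^+=-5.2156  a^+=-0.5169
step 7: x_pred=-6.7918  r=7.6118  x^+=-1.8061  v^+=0.3696  a^+=9.8628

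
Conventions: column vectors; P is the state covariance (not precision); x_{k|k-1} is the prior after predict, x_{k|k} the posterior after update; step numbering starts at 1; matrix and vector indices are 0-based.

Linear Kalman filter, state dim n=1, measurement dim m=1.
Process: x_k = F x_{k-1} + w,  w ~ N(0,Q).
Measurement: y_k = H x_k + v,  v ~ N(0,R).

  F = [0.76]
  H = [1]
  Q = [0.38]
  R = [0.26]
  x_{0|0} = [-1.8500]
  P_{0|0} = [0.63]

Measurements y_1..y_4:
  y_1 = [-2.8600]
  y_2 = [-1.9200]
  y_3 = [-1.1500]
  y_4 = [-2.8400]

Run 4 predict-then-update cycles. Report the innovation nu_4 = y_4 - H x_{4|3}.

step 1: x^-=[-1.4060]  P^-=[0.7439]  S=[1.0039]  K=[0.7410]  nu=[-1.4540]  x^+=[-2.4834]  P^+=[0.1927]
step 2: x^-=[-1.8874]  P^-=[0.4913]  S=[0.7513]  K=[0.6539]  nu=[-0.0326]  x^+=[-1.9087]  P^+=[0.1700]
step 3: x^-=[-1.4506]  P^-=[0.4782]  S=[0.7382]  K=[0.6478]  nu=[0.3006]  x^+=[-1.2559]  P^+=[0.1684]
step 4: x^-=[-0.9545]  P^-=[0.4773]  S=[0.7373]  K=[0.6474]  nu=[-1.8855]  x^+=[-2.1751]  P^+=[0.1683]

innov = [-1.8855]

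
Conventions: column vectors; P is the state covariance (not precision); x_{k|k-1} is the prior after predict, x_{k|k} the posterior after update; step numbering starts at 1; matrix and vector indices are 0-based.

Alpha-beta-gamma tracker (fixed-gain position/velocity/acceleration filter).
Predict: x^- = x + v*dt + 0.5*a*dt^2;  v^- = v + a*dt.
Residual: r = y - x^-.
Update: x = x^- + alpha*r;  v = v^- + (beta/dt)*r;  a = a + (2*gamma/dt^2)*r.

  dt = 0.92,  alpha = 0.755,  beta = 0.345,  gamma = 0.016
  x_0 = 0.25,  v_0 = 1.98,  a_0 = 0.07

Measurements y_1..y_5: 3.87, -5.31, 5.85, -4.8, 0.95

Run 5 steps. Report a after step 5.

step 1: x_pred=2.1012  r=1.7688  x^+=3.4366  v^+=2.7077  a^+=0.1369
step 2: x_pred=5.9857  r=-11.2957  x^+=-2.5426  v^+=-1.4023  a^+=-0.2902
step 3: x_pred=-3.9554  r=9.8054  x^+=3.4477  v^+=2.0078  a^+=0.0805
step 4: x_pred=5.3289  r=-10.1289  x^+=-2.3184  v^+=-1.7164  a^+=-0.3024
step 5: x_pred=-4.0255  r=4.9755  x^+=-0.2690  v^+=-0.1288  a^+=-0.1143

a_post = -0.1143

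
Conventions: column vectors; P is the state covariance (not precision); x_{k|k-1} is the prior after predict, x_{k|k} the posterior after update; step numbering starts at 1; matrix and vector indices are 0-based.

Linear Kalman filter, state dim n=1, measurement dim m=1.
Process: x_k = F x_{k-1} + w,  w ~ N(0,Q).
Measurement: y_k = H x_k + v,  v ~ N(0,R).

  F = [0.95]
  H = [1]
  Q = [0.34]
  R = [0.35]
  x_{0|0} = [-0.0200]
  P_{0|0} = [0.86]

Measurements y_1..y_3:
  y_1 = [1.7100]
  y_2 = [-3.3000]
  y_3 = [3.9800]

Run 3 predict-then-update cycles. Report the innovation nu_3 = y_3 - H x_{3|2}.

innov = [5.4954]

step 1: x^-=[-0.0190]  P^-=[1.1161]  S=[1.4661]  K=[0.7613]  nu=[1.7290]  x^+=[1.2973]  P^+=[0.2664]
step 2: x^-=[1.2324]  P^-=[0.5805]  S=[0.9305]  K=[0.6238]  nu=[-4.5324]  x^+=[-1.5951]  P^+=[0.2183]
step 3: x^-=[-1.5154]  P^-=[0.5371]  S=[0.8871]  K=[0.6054]  nu=[5.4954]  x^+=[1.8117]  P^+=[0.2119]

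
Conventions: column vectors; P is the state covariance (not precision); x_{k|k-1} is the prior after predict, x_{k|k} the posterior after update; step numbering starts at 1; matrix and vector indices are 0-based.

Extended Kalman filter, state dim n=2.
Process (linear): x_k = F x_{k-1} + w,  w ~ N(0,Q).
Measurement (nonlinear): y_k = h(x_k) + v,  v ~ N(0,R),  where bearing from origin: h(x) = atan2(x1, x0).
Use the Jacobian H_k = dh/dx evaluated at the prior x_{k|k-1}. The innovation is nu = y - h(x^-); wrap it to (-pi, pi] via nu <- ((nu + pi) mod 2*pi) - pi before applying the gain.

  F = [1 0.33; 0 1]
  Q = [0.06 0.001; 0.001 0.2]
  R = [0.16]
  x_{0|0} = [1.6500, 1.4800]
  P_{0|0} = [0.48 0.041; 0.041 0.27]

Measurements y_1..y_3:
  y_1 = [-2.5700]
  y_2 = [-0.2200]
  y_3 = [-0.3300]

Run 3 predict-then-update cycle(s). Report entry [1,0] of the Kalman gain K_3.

step 1: x^-=[2.1384, 1.4800]  P^-=[0.5965 0.1311; 0.1311 0.4700]  H_jac=[-0.2188 0.3162]  S=[0.2174]  K=[-0.4097; 0.5516]  nu=[3.1078]  x^+=[0.8651, 3.1942]  P^+=[0.5600 0.1802; 0.1802 0.4039]
step 2: x^-=[1.9192, 3.1942]  P^-=[0.7829 0.3145; 0.3145 0.6039]  H_jac=[-0.2300 0.1382]  S=[0.1930]  K=[-0.7080; 0.0576]  nu=[-1.2498]  x^+=[2.8040, 3.1222]  P^+=[0.6862 0.3224; 0.3224 0.6032]
step 3: x^-=[3.8344, 3.1222]  P^-=[1.0246 0.5224; 0.5224 0.8032]  H_jac=[-0.1277 0.1568]  S=[0.1755]  K=[-0.2786; 0.3375]  nu=[-1.0134]  x^+=[4.1167, 2.7801]  P^+=[1.0110 0.5389; 0.5389 0.7832]

K[1,0] = 0.3375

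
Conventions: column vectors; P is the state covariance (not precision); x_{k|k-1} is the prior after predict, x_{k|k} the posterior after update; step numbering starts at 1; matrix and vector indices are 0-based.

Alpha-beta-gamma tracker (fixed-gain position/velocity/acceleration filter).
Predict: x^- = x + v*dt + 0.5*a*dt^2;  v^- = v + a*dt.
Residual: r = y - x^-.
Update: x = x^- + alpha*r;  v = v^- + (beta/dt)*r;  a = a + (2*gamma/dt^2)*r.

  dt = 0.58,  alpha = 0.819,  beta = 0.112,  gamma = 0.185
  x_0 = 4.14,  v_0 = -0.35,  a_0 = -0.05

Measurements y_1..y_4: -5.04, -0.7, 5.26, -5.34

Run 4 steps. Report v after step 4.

step 1: x_pred=3.9286  r=-8.9686  x^+=-3.4167  v^+=-2.1109  a^+=-9.9144
step 2: x_pred=-6.3086  r=5.6086  x^+=-1.7152  v^+=-6.7782  a^+=-3.7456
step 3: x_pred=-6.2765  r=11.5365  x^+=3.1719  v^+=-6.7229  a^+=8.9432
step 4: x_pred=0.7769  r=-6.1169  x^+=-4.2328  v^+=-2.7170  a^+=2.2154

v_post = -2.7170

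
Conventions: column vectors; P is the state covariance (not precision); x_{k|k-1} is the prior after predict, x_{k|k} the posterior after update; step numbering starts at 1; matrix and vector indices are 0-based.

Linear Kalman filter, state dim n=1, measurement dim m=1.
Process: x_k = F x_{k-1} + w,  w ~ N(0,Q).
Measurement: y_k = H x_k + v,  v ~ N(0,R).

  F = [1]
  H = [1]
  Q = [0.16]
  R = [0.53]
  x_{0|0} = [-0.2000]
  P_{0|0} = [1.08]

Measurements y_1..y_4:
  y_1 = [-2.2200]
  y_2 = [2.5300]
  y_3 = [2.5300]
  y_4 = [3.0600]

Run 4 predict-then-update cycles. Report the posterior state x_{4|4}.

x_post = [2.0993]

step 1: x^-=[-0.2000]  P^-=[1.2400]  S=[1.7700]  K=[0.7006]  nu=[-2.0200]  x^+=[-1.6151]  P^+=[0.3713]
step 2: x^-=[-1.6151]  P^-=[0.5313]  S=[1.0613]  K=[0.5006]  nu=[4.1451]  x^+=[0.4600]  P^+=[0.2653]
step 3: x^-=[0.4600]  P^-=[0.4253]  S=[0.9553]  K=[0.4452]  nu=[2.0700]  x^+=[1.3816]  P^+=[0.2360]
step 4: x^-=[1.3816]  P^-=[0.3960]  S=[0.9260]  K=[0.4276]  nu=[1.6784]  x^+=[2.0993]  P^+=[0.2266]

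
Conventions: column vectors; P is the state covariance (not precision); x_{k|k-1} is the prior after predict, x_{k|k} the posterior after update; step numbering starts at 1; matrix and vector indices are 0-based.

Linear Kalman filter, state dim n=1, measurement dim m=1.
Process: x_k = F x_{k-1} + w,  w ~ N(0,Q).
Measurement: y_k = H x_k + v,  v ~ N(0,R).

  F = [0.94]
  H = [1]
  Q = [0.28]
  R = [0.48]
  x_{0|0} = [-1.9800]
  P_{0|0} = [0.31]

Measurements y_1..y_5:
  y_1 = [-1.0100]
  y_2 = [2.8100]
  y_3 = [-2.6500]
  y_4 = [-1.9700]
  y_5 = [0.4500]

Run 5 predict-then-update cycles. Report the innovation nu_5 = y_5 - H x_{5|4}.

innov = [1.8167]

step 1: x^-=[-1.8612]  P^-=[0.5539]  S=[1.0339]  K=[0.5357]  nu=[0.8512]  x^+=[-1.4052]  P^+=[0.2572]
step 2: x^-=[-1.3209]  P^-=[0.5072]  S=[0.9872]  K=[0.5138]  nu=[4.1309]  x^+=[0.8015]  P^+=[0.2466]
step 3: x^-=[0.7534]  P^-=[0.4979]  S=[0.9779]  K=[0.5092]  nu=[-3.4034]  x^+=[-0.9795]  P^+=[0.2444]
step 4: x^-=[-0.9207]  P^-=[0.4959]  S=[0.9759]  K=[0.5082]  nu=[-1.0493]  x^+=[-1.4539]  P^+=[0.2439]
step 5: x^-=[-1.3667]  P^-=[0.4955]  S=[0.9755]  K=[0.5080]  nu=[1.8167]  x^+=[-0.4439]  P^+=[0.2438]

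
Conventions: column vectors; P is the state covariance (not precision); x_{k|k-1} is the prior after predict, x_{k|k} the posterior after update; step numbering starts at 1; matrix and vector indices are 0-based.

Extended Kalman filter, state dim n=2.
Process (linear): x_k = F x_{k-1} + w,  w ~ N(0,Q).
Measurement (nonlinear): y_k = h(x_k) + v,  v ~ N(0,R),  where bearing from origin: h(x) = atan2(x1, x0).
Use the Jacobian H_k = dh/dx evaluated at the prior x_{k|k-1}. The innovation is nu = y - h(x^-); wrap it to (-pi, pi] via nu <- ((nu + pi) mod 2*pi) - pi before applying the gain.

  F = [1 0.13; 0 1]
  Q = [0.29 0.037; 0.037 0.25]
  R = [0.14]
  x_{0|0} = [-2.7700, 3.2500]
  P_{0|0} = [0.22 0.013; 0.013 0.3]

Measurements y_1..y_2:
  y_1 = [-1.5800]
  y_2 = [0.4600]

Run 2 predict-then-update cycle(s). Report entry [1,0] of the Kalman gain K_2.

K[1,0] = -0.9170

step 1: x^-=[-2.3475, 3.2500]  P^-=[0.5184 0.0890; 0.0890 0.5500]  H_jac=[-0.2022 -0.1461]  S=[0.1782]  K=[-0.6613; -0.5518]  nu=[2.5068]  x^+=[-4.0052, 1.8667]  P^+=[0.4405 0.0240; 0.0240 0.4957]
step 2: x^-=[-3.7625, 1.8667]  P^-=[0.7451 0.1254; 0.1254 0.7457]  H_jac=[-0.1058 -0.2133]  S=[0.1879]  K=[-0.5619; -0.9170]  nu=[-2.2210]  x^+=[-2.5145, 3.9034]  P^+=[0.6858 0.0286; 0.0286 0.5877]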